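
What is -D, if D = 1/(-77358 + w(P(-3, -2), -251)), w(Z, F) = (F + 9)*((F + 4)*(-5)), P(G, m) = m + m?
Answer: 1/376228 ≈ 2.6580e-6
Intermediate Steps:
P(G, m) = 2*m
w(Z, F) = (-20 - 5*F)*(9 + F) (w(Z, F) = (9 + F)*((4 + F)*(-5)) = (9 + F)*(-20 - 5*F) = (-20 - 5*F)*(9 + F))
D = -1/376228 (D = 1/(-77358 + (-180 - 65*(-251) - 5*(-251)²)) = 1/(-77358 + (-180 + 16315 - 5*63001)) = 1/(-77358 + (-180 + 16315 - 315005)) = 1/(-77358 - 298870) = 1/(-376228) = -1/376228 ≈ -2.6580e-6)
-D = -1*(-1/376228) = 1/376228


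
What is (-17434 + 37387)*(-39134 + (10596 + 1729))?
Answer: -534919977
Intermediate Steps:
(-17434 + 37387)*(-39134 + (10596 + 1729)) = 19953*(-39134 + 12325) = 19953*(-26809) = -534919977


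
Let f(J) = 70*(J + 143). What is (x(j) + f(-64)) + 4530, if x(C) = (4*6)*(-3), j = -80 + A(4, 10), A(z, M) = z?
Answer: 9988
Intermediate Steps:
j = -76 (j = -80 + 4 = -76)
x(C) = -72 (x(C) = 24*(-3) = -72)
f(J) = 10010 + 70*J (f(J) = 70*(143 + J) = 10010 + 70*J)
(x(j) + f(-64)) + 4530 = (-72 + (10010 + 70*(-64))) + 4530 = (-72 + (10010 - 4480)) + 4530 = (-72 + 5530) + 4530 = 5458 + 4530 = 9988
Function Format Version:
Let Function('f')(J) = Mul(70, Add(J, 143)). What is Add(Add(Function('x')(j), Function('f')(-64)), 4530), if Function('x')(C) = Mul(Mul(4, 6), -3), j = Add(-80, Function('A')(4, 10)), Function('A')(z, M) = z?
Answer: 9988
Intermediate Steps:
j = -76 (j = Add(-80, 4) = -76)
Function('x')(C) = -72 (Function('x')(C) = Mul(24, -3) = -72)
Function('f')(J) = Add(10010, Mul(70, J)) (Function('f')(J) = Mul(70, Add(143, J)) = Add(10010, Mul(70, J)))
Add(Add(Function('x')(j), Function('f')(-64)), 4530) = Add(Add(-72, Add(10010, Mul(70, -64))), 4530) = Add(Add(-72, Add(10010, -4480)), 4530) = Add(Add(-72, 5530), 4530) = Add(5458, 4530) = 9988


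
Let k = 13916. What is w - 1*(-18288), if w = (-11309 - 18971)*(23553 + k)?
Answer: -1134543032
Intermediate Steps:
w = -1134561320 (w = (-11309 - 18971)*(23553 + 13916) = -30280*37469 = -1134561320)
w - 1*(-18288) = -1134561320 - 1*(-18288) = -1134561320 + 18288 = -1134543032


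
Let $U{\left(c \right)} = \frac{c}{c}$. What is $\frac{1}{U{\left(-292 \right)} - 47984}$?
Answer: $- \frac{1}{47983} \approx -2.0841 \cdot 10^{-5}$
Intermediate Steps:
$U{\left(c \right)} = 1$
$\frac{1}{U{\left(-292 \right)} - 47984} = \frac{1}{1 - 47984} = \frac{1}{-47983} = - \frac{1}{47983}$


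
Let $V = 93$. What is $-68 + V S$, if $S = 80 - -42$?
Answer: $11278$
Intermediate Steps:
$S = 122$ ($S = 80 + 42 = 122$)
$-68 + V S = -68 + 93 \cdot 122 = -68 + 11346 = 11278$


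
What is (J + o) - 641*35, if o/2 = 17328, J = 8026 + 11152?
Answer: 31399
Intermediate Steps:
J = 19178
o = 34656 (o = 2*17328 = 34656)
(J + o) - 641*35 = (19178 + 34656) - 641*35 = 53834 - 22435 = 31399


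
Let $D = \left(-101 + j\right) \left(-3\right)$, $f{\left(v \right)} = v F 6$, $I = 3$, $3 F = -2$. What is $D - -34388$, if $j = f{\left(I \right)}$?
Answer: $34727$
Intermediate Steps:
$F = - \frac{2}{3}$ ($F = \frac{1}{3} \left(-2\right) = - \frac{2}{3} \approx -0.66667$)
$f{\left(v \right)} = - 4 v$ ($f{\left(v \right)} = v \left(- \frac{2}{3}\right) 6 = - \frac{2 v}{3} \cdot 6 = - 4 v$)
$j = -12$ ($j = \left(-4\right) 3 = -12$)
$D = 339$ ($D = \left(-101 - 12\right) \left(-3\right) = \left(-113\right) \left(-3\right) = 339$)
$D - -34388 = 339 - -34388 = 339 + 34388 = 34727$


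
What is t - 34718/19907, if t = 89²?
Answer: 157648629/19907 ≈ 7919.3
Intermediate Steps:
t = 7921
t - 34718/19907 = 7921 - 34718/19907 = 157648629/19907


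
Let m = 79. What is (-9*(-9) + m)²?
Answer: 25600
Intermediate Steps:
(-9*(-9) + m)² = (-9*(-9) + 79)² = (81 + 79)² = 160² = 25600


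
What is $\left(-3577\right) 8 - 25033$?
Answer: $-53649$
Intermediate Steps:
$\left(-3577\right) 8 - 25033 = -28616 - 25033 = -53649$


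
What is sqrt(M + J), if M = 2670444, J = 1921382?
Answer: sqrt(4591826) ≈ 2142.9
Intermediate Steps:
sqrt(M + J) = sqrt(2670444 + 1921382) = sqrt(4591826)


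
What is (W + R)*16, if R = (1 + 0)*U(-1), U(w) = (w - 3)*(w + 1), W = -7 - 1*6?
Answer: -208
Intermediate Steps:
W = -13 (W = -7 - 6 = -13)
U(w) = (1 + w)*(-3 + w) (U(w) = (-3 + w)*(1 + w) = (1 + w)*(-3 + w))
R = 0 (R = (1 + 0)*(-3 + (-1)² - 2*(-1)) = 1*(-3 + 1 + 2) = 1*0 = 0)
(W + R)*16 = (-13 + 0)*16 = -13*16 = -208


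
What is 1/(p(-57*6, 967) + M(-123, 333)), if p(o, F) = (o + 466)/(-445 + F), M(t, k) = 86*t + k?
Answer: -261/2673883 ≈ -9.7611e-5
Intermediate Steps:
M(t, k) = k + 86*t
p(o, F) = (466 + o)/(-445 + F)
1/(p(-57*6, 967) + M(-123, 333)) = 1/((466 - 57*6)/(-445 + 967) + (333 + 86*(-123))) = 1/((466 - 342)/522 + (333 - 10578)) = 1/((1/522)*124 - 10245) = 1/(62/261 - 10245) = 1/(-2673883/261) = -261/2673883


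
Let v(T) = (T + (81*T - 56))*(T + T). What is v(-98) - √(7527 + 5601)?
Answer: 1586032 - 2*√3282 ≈ 1.5859e+6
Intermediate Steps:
v(T) = 2*T*(-56 + 82*T) (v(T) = (T + (-56 + 81*T))*(2*T) = (-56 + 82*T)*(2*T) = 2*T*(-56 + 82*T))
v(-98) - √(7527 + 5601) = 4*(-98)*(-28 + 41*(-98)) - √(7527 + 5601) = 4*(-98)*(-28 - 4018) - √13128 = 4*(-98)*(-4046) - 2*√3282 = 1586032 - 2*√3282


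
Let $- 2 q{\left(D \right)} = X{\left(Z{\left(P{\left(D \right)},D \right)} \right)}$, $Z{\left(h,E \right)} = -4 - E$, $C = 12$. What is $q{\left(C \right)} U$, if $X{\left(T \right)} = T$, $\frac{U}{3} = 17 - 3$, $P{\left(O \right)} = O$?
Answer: $336$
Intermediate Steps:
$U = 42$ ($U = 3 \left(17 - 3\right) = 3 \cdot 14 = 42$)
$q{\left(D \right)} = 2 + \frac{D}{2}$ ($q{\left(D \right)} = - \frac{-4 - D}{2} = 2 + \frac{D}{2}$)
$q{\left(C \right)} U = \left(2 + \frac{1}{2} \cdot 12\right) 42 = \left(2 + 6\right) 42 = 8 \cdot 42 = 336$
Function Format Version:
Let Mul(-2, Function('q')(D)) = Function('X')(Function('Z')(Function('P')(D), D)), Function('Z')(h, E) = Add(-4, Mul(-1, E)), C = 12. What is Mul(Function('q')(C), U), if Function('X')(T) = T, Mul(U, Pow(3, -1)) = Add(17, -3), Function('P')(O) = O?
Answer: 336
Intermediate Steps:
U = 42 (U = Mul(3, Add(17, -3)) = Mul(3, 14) = 42)
Function('q')(D) = Add(2, Mul(Rational(1, 2), D)) (Function('q')(D) = Mul(Rational(-1, 2), Add(-4, Mul(-1, D))) = Add(2, Mul(Rational(1, 2), D)))
Mul(Function('q')(C), U) = Mul(Add(2, Mul(Rational(1, 2), 12)), 42) = Mul(Add(2, 6), 42) = Mul(8, 42) = 336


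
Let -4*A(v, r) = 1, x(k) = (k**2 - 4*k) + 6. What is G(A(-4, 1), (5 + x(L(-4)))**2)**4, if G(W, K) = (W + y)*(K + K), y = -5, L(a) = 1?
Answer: 203928109056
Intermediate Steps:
x(k) = 6 + k**2 - 4*k
A(v, r) = -1/4 (A(v, r) = -1/4*1 = -1/4)
G(W, K) = 2*K*(-5 + W) (G(W, K) = (W - 5)*(K + K) = (-5 + W)*(2*K) = 2*K*(-5 + W))
G(A(-4, 1), (5 + x(L(-4)))**2)**4 = (2*(5 + (6 + 1**2 - 4*1))**2*(-5 - 1/4))**4 = (2*(5 + (6 + 1 - 4))**2*(-21/4))**4 = (2*(5 + 3)**2*(-21/4))**4 = (2*8**2*(-21/4))**4 = (2*64*(-21/4))**4 = (-672)**4 = 203928109056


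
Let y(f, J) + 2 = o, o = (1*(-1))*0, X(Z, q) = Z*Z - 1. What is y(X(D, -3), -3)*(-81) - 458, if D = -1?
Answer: -296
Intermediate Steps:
X(Z, q) = -1 + Z² (X(Z, q) = Z² - 1 = -1 + Z²)
o = 0 (o = -1*0 = 0)
y(f, J) = -2 (y(f, J) = -2 + 0 = -2)
y(X(D, -3), -3)*(-81) - 458 = -2*(-81) - 458 = 162 - 458 = -296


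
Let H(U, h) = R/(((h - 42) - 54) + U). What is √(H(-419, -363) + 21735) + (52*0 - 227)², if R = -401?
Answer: 51529 + √16755515818/878 ≈ 51676.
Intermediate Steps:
H(U, h) = -401/(-96 + U + h) (H(U, h) = -401/(((h - 42) - 54) + U) = -401/(((-42 + h) - 54) + U) = -401/((-96 + h) + U) = -401/(-96 + U + h))
√(H(-419, -363) + 21735) + (52*0 - 227)² = √(-401/(-96 - 419 - 363) + 21735) + (52*0 - 227)² = √(-401/(-878) + 21735) + (0 - 227)² = √(-401*(-1/878) + 21735) + (-227)² = √(401/878 + 21735) + 51529 = √(19083731/878) + 51529 = √16755515818/878 + 51529 = 51529 + √16755515818/878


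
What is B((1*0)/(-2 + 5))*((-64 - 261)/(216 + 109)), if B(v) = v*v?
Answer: 0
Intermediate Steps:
B(v) = v²
B((1*0)/(-2 + 5))*((-64 - 261)/(216 + 109)) = ((1*0)/(-2 + 5))²*((-64 - 261)/(216 + 109)) = (0/3)²*(-325/325) = (0*(⅓))²*(-325*1/325) = 0²*(-1) = 0*(-1) = 0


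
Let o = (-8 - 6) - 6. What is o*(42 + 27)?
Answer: -1380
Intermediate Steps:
o = -20 (o = -14 - 6 = -20)
o*(42 + 27) = -20*(42 + 27) = -20*69 = -1380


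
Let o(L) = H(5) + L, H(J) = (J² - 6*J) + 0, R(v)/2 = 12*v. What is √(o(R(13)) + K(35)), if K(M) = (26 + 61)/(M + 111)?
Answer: √6556714/146 ≈ 17.538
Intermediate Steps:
R(v) = 24*v (R(v) = 2*(12*v) = 24*v)
H(J) = J² - 6*J
o(L) = -5 + L (o(L) = 5*(-6 + 5) + L = 5*(-1) + L = -5 + L)
K(M) = 87/(111 + M)
√(o(R(13)) + K(35)) = √((-5 + 24*13) + 87/(111 + 35)) = √((-5 + 312) + 87/146) = √(307 + 87*(1/146)) = √(307 + 87/146) = √(44909/146) = √6556714/146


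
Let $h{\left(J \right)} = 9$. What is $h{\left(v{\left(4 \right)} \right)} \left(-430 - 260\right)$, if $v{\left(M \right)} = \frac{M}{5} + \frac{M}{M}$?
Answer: $-6210$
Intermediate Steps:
$v{\left(M \right)} = 1 + \frac{M}{5}$ ($v{\left(M \right)} = M \frac{1}{5} + 1 = \frac{M}{5} + 1 = 1 + \frac{M}{5}$)
$h{\left(v{\left(4 \right)} \right)} \left(-430 - 260\right) = 9 \left(-430 - 260\right) = 9 \left(-690\right) = -6210$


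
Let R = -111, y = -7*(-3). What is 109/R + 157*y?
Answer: 365858/111 ≈ 3296.0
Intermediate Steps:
y = 21
109/R + 157*y = 109/(-111) + 157*21 = 109*(-1/111) + 3297 = -109/111 + 3297 = 365858/111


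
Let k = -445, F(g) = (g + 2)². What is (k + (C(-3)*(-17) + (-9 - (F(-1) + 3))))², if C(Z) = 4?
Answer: 276676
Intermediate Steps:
F(g) = (2 + g)²
(k + (C(-3)*(-17) + (-9 - (F(-1) + 3))))² = (-445 + (4*(-17) + (-9 - ((2 - 1)² + 3))))² = (-445 + (-68 + (-9 - (1² + 3))))² = (-445 + (-68 + (-9 - (1 + 3))))² = (-445 + (-68 + (-9 - 1*4)))² = (-445 + (-68 + (-9 - 4)))² = (-445 + (-68 - 13))² = (-445 - 81)² = (-526)² = 276676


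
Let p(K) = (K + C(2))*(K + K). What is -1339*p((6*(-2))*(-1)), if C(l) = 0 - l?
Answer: -321360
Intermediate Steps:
C(l) = -l
p(K) = 2*K*(-2 + K) (p(K) = (K - 1*2)*(K + K) = (K - 2)*(2*K) = (-2 + K)*(2*K) = 2*K*(-2 + K))
-1339*p((6*(-2))*(-1)) = -2678*(6*(-2))*(-1)*(-2 + (6*(-2))*(-1)) = -2678*(-12*(-1))*(-2 - 12*(-1)) = -2678*12*(-2 + 12) = -2678*12*10 = -1339*240 = -321360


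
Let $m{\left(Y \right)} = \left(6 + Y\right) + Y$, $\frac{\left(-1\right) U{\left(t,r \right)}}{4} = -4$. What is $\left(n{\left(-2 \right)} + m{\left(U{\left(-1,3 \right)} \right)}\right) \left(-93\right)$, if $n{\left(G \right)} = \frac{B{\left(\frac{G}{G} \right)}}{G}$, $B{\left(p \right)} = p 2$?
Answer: $-3441$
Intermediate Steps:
$B{\left(p \right)} = 2 p$
$U{\left(t,r \right)} = 16$ ($U{\left(t,r \right)} = \left(-4\right) \left(-4\right) = 16$)
$m{\left(Y \right)} = 6 + 2 Y$
$n{\left(G \right)} = \frac{2}{G}$ ($n{\left(G \right)} = \frac{2 \frac{G}{G}}{G} = \frac{2 \cdot 1}{G} = \frac{2}{G}$)
$\left(n{\left(-2 \right)} + m{\left(U{\left(-1,3 \right)} \right)}\right) \left(-93\right) = \left(\frac{2}{-2} + \left(6 + 2 \cdot 16\right)\right) \left(-93\right) = \left(2 \left(- \frac{1}{2}\right) + \left(6 + 32\right)\right) \left(-93\right) = \left(-1 + 38\right) \left(-93\right) = 37 \left(-93\right) = -3441$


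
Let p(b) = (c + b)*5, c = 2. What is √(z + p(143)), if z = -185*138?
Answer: 11*I*√205 ≈ 157.5*I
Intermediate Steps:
p(b) = 10 + 5*b (p(b) = (2 + b)*5 = 10 + 5*b)
z = -25530
√(z + p(143)) = √(-25530 + (10 + 5*143)) = √(-25530 + (10 + 715)) = √(-25530 + 725) = √(-24805) = 11*I*√205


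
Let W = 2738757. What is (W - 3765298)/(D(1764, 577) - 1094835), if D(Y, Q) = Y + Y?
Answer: 1026541/1091307 ≈ 0.94065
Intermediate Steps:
D(Y, Q) = 2*Y
(W - 3765298)/(D(1764, 577) - 1094835) = (2738757 - 3765298)/(2*1764 - 1094835) = -1026541/(3528 - 1094835) = -1026541/(-1091307) = -1026541*(-1/1091307) = 1026541/1091307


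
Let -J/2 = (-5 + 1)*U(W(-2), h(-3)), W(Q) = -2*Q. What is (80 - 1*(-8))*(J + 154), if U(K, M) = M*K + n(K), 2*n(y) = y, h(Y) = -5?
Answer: 880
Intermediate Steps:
n(y) = y/2
U(K, M) = K/2 + K*M (U(K, M) = M*K + K/2 = K*M + K/2 = K/2 + K*M)
J = -144 (J = -2*(-5 + 1)*(-2*(-2))*(½ - 5) = -(-8)*4*(-9/2) = -(-8)*(-18) = -2*72 = -144)
(80 - 1*(-8))*(J + 154) = (80 - 1*(-8))*(-144 + 154) = (80 + 8)*10 = 88*10 = 880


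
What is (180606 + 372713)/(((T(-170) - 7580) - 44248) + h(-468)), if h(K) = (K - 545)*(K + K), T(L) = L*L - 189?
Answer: 553319/925051 ≈ 0.59815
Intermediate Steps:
T(L) = -189 + L² (T(L) = L² - 189 = -189 + L²)
h(K) = 2*K*(-545 + K) (h(K) = (-545 + K)*(2*K) = 2*K*(-545 + K))
(180606 + 372713)/(((T(-170) - 7580) - 44248) + h(-468)) = (180606 + 372713)/((((-189 + (-170)²) - 7580) - 44248) + 2*(-468)*(-545 - 468)) = 553319/((((-189 + 28900) - 7580) - 44248) + 2*(-468)*(-1013)) = 553319/(((28711 - 7580) - 44248) + 948168) = 553319/((21131 - 44248) + 948168) = 553319/(-23117 + 948168) = 553319/925051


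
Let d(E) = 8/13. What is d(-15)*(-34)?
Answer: -272/13 ≈ -20.923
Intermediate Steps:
d(E) = 8/13 (d(E) = 8*(1/13) = 8/13)
d(-15)*(-34) = (8/13)*(-34) = -272/13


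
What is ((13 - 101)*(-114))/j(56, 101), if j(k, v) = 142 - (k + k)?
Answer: 1672/5 ≈ 334.40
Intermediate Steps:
j(k, v) = 142 - 2*k
((13 - 101)*(-114))/j(56, 101) = ((13 - 101)*(-114))/(142 - 2*56) = (-88*(-114))/(142 - 112) = 10032/30 = 10032*(1/30) = 1672/5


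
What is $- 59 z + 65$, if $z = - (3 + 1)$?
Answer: $301$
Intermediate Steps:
$z = -4$ ($z = \left(-1\right) 4 = -4$)
$- 59 z + 65 = \left(-59\right) \left(-4\right) + 65 = 236 + 65 = 301$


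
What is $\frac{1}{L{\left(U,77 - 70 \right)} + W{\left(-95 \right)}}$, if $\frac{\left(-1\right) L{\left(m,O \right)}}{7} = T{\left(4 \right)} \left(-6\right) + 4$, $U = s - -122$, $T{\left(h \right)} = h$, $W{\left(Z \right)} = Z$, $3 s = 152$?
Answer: $\frac{1}{45} \approx 0.022222$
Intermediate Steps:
$s = \frac{152}{3}$ ($s = \frac{1}{3} \cdot 152 = \frac{152}{3} \approx 50.667$)
$U = \frac{518}{3}$ ($U = \frac{152}{3} - -122 = \frac{152}{3} + 122 = \frac{518}{3} \approx 172.67$)
$L{\left(m,O \right)} = 140$ ($L{\left(m,O \right)} = - 7 \left(4 \left(-6\right) + 4\right) = - 7 \left(-24 + 4\right) = \left(-7\right) \left(-20\right) = 140$)
$\frac{1}{L{\left(U,77 - 70 \right)} + W{\left(-95 \right)}} = \frac{1}{140 - 95} = \frac{1}{45}$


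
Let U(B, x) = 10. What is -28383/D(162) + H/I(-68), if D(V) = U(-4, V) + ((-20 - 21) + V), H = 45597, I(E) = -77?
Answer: -8158698/10087 ≈ -808.83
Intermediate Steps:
D(V) = -31 + V (D(V) = 10 + ((-20 - 21) + V) = 10 + (-41 + V) = -31 + V)
-28383/D(162) + H/I(-68) = -28383/(-31 + 162) + 45597/(-77) = -28383/131 + 45597*(-1/77) = -28383*1/131 - 45597/77 = -28383/131 - 45597/77 = -8158698/10087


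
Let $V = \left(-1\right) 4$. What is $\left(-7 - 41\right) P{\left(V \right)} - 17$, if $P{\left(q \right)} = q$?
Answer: $175$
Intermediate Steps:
$V = -4$
$\left(-7 - 41\right) P{\left(V \right)} - 17 = \left(-7 - 41\right) \left(-4\right) - 17 = \left(-48\right) \left(-4\right) - 17 = 192 - 17 = 175$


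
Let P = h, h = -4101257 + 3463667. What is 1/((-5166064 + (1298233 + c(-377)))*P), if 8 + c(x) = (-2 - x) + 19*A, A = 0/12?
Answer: 1/2465856371760 ≈ 4.0554e-13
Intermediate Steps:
A = 0 (A = 0*(1/12) = 0)
c(x) = -10 - x (c(x) = -8 + ((-2 - x) + 19*0) = -8 + ((-2 - x) + 0) = -8 + (-2 - x) = -10 - x)
h = -637590
P = -637590
1/((-5166064 + (1298233 + c(-377)))*P) = 1/((-5166064 + (1298233 + (-10 - 1*(-377))))*(-637590)) = -1/637590/(-5166064 + (1298233 + (-10 + 377))) = -1/637590/(-5166064 + (1298233 + 367)) = -1/637590/(-5166064 + 1298600) = -1/637590/(-3867464) = -1/3867464*(-1/637590) = 1/2465856371760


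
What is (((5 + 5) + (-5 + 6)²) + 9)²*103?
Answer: 41200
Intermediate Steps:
(((5 + 5) + (-5 + 6)²) + 9)²*103 = ((10 + 1²) + 9)²*103 = ((10 + 1) + 9)²*103 = (11 + 9)²*103 = 20²*103 = 400*103 = 41200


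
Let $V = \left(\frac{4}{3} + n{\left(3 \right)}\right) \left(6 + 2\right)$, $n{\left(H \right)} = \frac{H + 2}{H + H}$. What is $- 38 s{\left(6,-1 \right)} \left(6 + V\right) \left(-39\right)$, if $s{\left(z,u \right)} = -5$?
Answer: $-172900$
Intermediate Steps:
$n{\left(H \right)} = \frac{2 + H}{2 H}$
$V = \frac{52}{3}$ ($V = \left(\frac{4}{3} + \frac{2 + 3}{2 \cdot 3}\right) \left(6 + 2\right) = \left(4 \cdot \frac{1}{3} + \frac{1}{2} \cdot \frac{1}{3} \cdot 5\right) 8 = \left(\frac{4}{3} + \frac{5}{6}\right) 8 = \frac{13}{6} \cdot 8 = \frac{52}{3} \approx 17.333$)
$- 38 s{\left(6,-1 \right)} \left(6 + V\right) \left(-39\right) = - 38 \left(- 5 \left(6 + \frac{52}{3}\right)\right) \left(-39\right) = - 38 \left(\left(-5\right) \frac{70}{3}\right) \left(-39\right) = \left(-38\right) \left(- \frac{350}{3}\right) \left(-39\right) = \frac{13300}{3} \left(-39\right) = -172900$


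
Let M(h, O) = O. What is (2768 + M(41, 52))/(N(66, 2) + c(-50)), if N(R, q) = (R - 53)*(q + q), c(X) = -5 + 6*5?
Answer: 2820/77 ≈ 36.623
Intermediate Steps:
c(X) = 25 (c(X) = -5 + 30 = 25)
N(R, q) = 2*q*(-53 + R) (N(R, q) = (-53 + R)*(2*q) = 2*q*(-53 + R))
(2768 + M(41, 52))/(N(66, 2) + c(-50)) = (2768 + 52)/(2*2*(-53 + 66) + 25) = 2820/(2*2*13 + 25) = 2820/(52 + 25) = 2820/77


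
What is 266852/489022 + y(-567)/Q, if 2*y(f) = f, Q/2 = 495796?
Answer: 37781381521/69272900432 ≈ 0.54540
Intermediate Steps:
Q = 991592 (Q = 2*495796 = 991592)
y(f) = f/2
266852/489022 + y(-567)/Q = 266852/489022 + ((½)*(-567))/991592 = 266852*(1/489022) - 567/2*1/991592 = 133426/244511 - 81/283312 = 37781381521/69272900432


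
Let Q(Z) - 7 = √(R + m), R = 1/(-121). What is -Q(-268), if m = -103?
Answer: -7 - 4*I*√779/11 ≈ -7.0 - 10.149*I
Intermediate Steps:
R = -1/121 ≈ -0.0082645
Q(Z) = 7 + 4*I*√779/11 (Q(Z) = 7 + √(-1/121 - 103) = 7 + √(-12464/121) = 7 + 4*I*√779/11)
-Q(-268) = -(7 + 4*I*√779/11) = -7 - 4*I*√779/11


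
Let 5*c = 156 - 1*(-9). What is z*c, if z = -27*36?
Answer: -32076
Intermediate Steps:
z = -972
c = 33 (c = (156 - 1*(-9))/5 = (156 + 9)/5 = (⅕)*165 = 33)
z*c = -972*33 = -32076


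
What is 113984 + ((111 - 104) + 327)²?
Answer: 225540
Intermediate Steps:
113984 + ((111 - 104) + 327)² = 113984 + (7 + 327)² = 113984 + 334² = 113984 + 111556 = 225540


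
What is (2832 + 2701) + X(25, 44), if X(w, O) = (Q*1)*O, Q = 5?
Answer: 5753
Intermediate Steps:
X(w, O) = 5*O (X(w, O) = (5*1)*O = 5*O)
(2832 + 2701) + X(25, 44) = (2832 + 2701) + 5*44 = 5533 + 220 = 5753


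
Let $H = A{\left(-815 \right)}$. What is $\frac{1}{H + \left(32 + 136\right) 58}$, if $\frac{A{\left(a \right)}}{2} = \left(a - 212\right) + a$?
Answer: $\frac{1}{6060} \approx 0.00016502$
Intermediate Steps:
$A{\left(a \right)} = -424 + 4 a$ ($A{\left(a \right)} = 2 \left(\left(a - 212\right) + a\right) = 2 \left(\left(-212 + a\right) + a\right) = 2 \left(-212 + 2 a\right) = -424 + 4 a$)
$H = -3684$ ($H = -424 + 4 \left(-815\right) = -424 - 3260 = -3684$)
$\frac{1}{H + \left(32 + 136\right) 58} = \frac{1}{-3684 + \left(32 + 136\right) 58} = \frac{1}{-3684 + 168 \cdot 58} = \frac{1}{-3684 + 9744} = \frac{1}{6060}$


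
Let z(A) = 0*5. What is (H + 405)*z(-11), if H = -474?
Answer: 0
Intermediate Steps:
z(A) = 0
(H + 405)*z(-11) = (-474 + 405)*0 = -69*0 = 0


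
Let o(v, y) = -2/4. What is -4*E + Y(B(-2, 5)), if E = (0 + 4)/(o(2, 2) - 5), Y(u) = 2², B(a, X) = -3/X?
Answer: 76/11 ≈ 6.9091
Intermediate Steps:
Y(u) = 4
o(v, y) = -½ (o(v, y) = -2*¼ = -½)
E = -8/11 (E = (0 + 4)/(-½ - 5) = 4/(-11/2) = 4*(-2/11) = -8/11 ≈ -0.72727)
-4*E + Y(B(-2, 5)) = -4*(-8/11) + 4 = 32/11 + 4 = 76/11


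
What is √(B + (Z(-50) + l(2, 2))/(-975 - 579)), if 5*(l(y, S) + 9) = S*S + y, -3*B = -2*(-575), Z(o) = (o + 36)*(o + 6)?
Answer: I*√2574063730/2590 ≈ 19.589*I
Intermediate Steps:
Z(o) = (6 + o)*(36 + o) (Z(o) = (36 + o)*(6 + o) = (6 + o)*(36 + o))
B = -1150/3 (B = -(-2)*(-575)/3 = -⅓*1150 = -1150/3 ≈ -383.33)
l(y, S) = -9 + y/5 + S²/5 (l(y, S) = -9 + (S*S + y)/5 = -9 + (S² + y)/5 = -9 + (y + S²)/5 = -9 + (y/5 + S²/5) = -9 + y/5 + S²/5)
√(B + (Z(-50) + l(2, 2))/(-975 - 579)) = √(-1150/3 + ((216 + (-50)² + 42*(-50)) + (-9 + (⅕)*2 + (⅕)*2²))/(-975 - 579)) = √(-1150/3 + ((216 + 2500 - 2100) + (-9 + ⅖ + (⅕)*4))/(-1554)) = √(-1150/3 + (616 + (-9 + ⅖ + ⅘))*(-1/1554)) = √(-1150/3 + (616 - 39/5)*(-1/1554)) = √(-1150/3 + (3041/5)*(-1/1554)) = √(-1150/3 - 3041/7770) = √(-993847/2590) = I*√2574063730/2590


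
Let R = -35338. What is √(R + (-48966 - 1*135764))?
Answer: 6*I*√6113 ≈ 469.11*I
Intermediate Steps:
√(R + (-48966 - 1*135764)) = √(-35338 + (-48966 - 1*135764)) = √(-35338 + (-48966 - 135764)) = √(-35338 - 184730) = √(-220068) = 6*I*√6113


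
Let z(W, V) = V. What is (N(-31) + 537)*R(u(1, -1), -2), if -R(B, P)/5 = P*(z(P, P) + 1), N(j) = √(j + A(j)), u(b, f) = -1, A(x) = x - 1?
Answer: -5370 - 30*I*√7 ≈ -5370.0 - 79.373*I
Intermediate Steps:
A(x) = -1 + x
N(j) = √(-1 + 2*j) (N(j) = √(j + (-1 + j)) = √(-1 + 2*j))
R(B, P) = -5*P*(1 + P) (R(B, P) = -5*P*(P + 1) = -5*P*(1 + P))
(N(-31) + 537)*R(u(1, -1), -2) = (√(-1 + 2*(-31)) + 537)*(-5*(-2)*(1 - 2)) = (√(-1 - 62) + 537)*(-5*(-2)*(-1)) = (√(-63) + 537)*(-10) = (3*I*√7 + 537)*(-10) = (537 + 3*I*√7)*(-10) = -5370 - 30*I*√7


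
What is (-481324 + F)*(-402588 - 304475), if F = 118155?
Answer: 256783362647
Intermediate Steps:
(-481324 + F)*(-402588 - 304475) = (-481324 + 118155)*(-402588 - 304475) = -363169*(-707063) = 256783362647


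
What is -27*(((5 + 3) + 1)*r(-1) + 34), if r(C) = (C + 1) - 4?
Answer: 54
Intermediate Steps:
r(C) = -3 + C (r(C) = (1 + C) - 4 = -3 + C)
-27*(((5 + 3) + 1)*r(-1) + 34) = -27*(((5 + 3) + 1)*(-3 - 1) + 34) = -27*((8 + 1)*(-4) + 34) = -27*(9*(-4) + 34) = -27*(-36 + 34) = -27*(-2) = 54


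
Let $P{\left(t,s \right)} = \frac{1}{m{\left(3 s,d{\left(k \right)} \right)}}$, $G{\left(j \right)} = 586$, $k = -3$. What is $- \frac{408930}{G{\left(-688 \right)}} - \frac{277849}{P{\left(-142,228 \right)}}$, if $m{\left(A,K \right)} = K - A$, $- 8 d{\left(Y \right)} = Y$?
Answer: $\frac{445228325313}{2344} \approx 1.8994 \cdot 10^{8}$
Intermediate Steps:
$d{\left(Y \right)} = - \frac{Y}{8}$
$P{\left(t,s \right)} = \frac{1}{\frac{3}{8} - 3 s}$ ($P{\left(t,s \right)} = \frac{1}{\left(- \frac{1}{8}\right) \left(-3\right) - 3 s} = \frac{1}{\frac{3}{8} - 3 s}$)
$- \frac{408930}{G{\left(-688 \right)}} - \frac{277849}{P{\left(-142,228 \right)}} = - \frac{408930}{586} - \frac{277849}{\left(-8\right) \frac{1}{-3 + 24 \cdot 228}} = \left(-408930\right) \frac{1}{586} - \frac{277849}{\left(-8\right) \frac{1}{-3 + 5472}} = - \frac{204465}{293} - \frac{277849}{\left(-8\right) \frac{1}{5469}} = - \frac{204465}{293} - \frac{277849}{- \frac{8}{5469}} = - \frac{204465}{293} - - \frac{1519556181}{8} = - \frac{204465}{293} + \frac{1519556181}{8} = \frac{445228325313}{2344}$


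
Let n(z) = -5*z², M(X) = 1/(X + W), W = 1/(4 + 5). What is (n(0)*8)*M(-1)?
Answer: 0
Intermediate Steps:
W = ⅑ (W = 1/9 = ⅑ ≈ 0.11111)
M(X) = 1/(⅑ + X) (M(X) = 1/(X + ⅑) = 1/(⅑ + X))
(n(0)*8)*M(-1) = (-5*0²*8)*(9/(1 + 9*(-1))) = (-5*0*8)*(9/(1 - 9)) = (0*8)*(9/(-8)) = 0*(9*(-⅛)) = 0*(-9/8) = 0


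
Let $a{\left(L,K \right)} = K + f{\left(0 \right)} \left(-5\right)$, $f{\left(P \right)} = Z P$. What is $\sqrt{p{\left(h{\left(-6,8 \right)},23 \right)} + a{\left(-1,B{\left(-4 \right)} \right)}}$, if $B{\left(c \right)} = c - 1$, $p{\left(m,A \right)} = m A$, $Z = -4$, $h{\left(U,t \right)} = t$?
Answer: $\sqrt{179} \approx 13.379$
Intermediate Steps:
$p{\left(m,A \right)} = A m$
$B{\left(c \right)} = -1 + c$ ($B{\left(c \right)} = c - 1 = -1 + c$)
$f{\left(P \right)} = - 4 P$
$a{\left(L,K \right)} = K$ ($a{\left(L,K \right)} = K + \left(-4\right) 0 \left(-5\right) = K + 0 \left(-5\right) = K + 0 = K$)
$\sqrt{p{\left(h{\left(-6,8 \right)},23 \right)} + a{\left(-1,B{\left(-4 \right)} \right)}} = \sqrt{23 \cdot 8 - 5} = \sqrt{184 - 5} = \sqrt{179}$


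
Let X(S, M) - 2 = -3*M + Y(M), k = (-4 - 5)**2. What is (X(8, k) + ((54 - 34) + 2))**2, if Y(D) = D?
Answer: 19044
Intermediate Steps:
k = 81 (k = (-9)**2 = 81)
X(S, M) = 2 - 2*M (X(S, M) = 2 + (-3*M + M) = 2 - 2*M)
(X(8, k) + ((54 - 34) + 2))**2 = ((2 - 2*81) + ((54 - 34) + 2))**2 = ((2 - 162) + (20 + 2))**2 = (-160 + 22)**2 = (-138)**2 = 19044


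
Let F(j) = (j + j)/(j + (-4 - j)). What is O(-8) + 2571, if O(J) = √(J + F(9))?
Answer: 2571 + 5*I*√2/2 ≈ 2571.0 + 3.5355*I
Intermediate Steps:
F(j) = -j/2 (F(j) = (2*j)/(-4) = (2*j)*(-¼) = -j/2)
O(J) = √(-9/2 + J) (O(J) = √(J - ½*9) = √(J - 9/2) = √(-9/2 + J))
O(-8) + 2571 = √(-18 + 4*(-8))/2 + 2571 = √(-18 - 32)/2 + 2571 = √(-50)/2 + 2571 = (5*I*√2)/2 + 2571 = 5*I*√2/2 + 2571 = 2571 + 5*I*√2/2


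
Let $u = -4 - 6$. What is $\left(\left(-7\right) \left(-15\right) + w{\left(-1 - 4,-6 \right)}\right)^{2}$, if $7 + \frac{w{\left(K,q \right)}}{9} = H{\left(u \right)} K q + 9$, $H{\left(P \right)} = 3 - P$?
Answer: $13198689$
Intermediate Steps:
$u = -10$ ($u = -4 - 6 = -10$)
$w{\left(K,q \right)} = 18 + 117 K q$ ($w{\left(K,q \right)} = -63 + 9 \left(\left(3 - -10\right) K q + 9\right) = -63 + 9 \left(\left(3 + 10\right) K q + 9\right) = -63 + 9 \left(13 K q + 9\right) = -63 + 9 \left(9 + 13 K q\right) = -63 + \left(81 + 117 K q\right) = 18 + 117 K q$)
$\left(\left(-7\right) \left(-15\right) + w{\left(-1 - 4,-6 \right)}\right)^{2} = \left(\left(-7\right) \left(-15\right) + \left(18 + 117 \left(-1 - 4\right) \left(-6\right)\right)\right)^{2} = \left(105 + \left(18 + 117 \left(-1 - 4\right) \left(-6\right)\right)\right)^{2} = \left(105 + \left(18 + 117 \left(-5\right) \left(-6\right)\right)\right)^{2} = \left(105 + \left(18 + 3510\right)\right)^{2} = \left(105 + 3528\right)^{2} = 3633^{2} = 13198689$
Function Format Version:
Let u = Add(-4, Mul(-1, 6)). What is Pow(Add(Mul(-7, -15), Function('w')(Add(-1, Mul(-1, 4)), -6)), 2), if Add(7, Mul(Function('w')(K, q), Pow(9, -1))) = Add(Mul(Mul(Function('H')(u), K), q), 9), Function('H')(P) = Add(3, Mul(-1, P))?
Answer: 13198689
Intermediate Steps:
u = -10 (u = Add(-4, -6) = -10)
Function('w')(K, q) = Add(18, Mul(117, K, q)) (Function('w')(K, q) = Add(-63, Mul(9, Add(Mul(Mul(Add(3, Mul(-1, -10)), K), q), 9))) = Add(-63, Mul(9, Add(Mul(Mul(Add(3, 10), K), q), 9))) = Add(-63, Mul(9, Add(Mul(Mul(13, K), q), 9))) = Add(-63, Mul(9, Add(Mul(13, K, q), 9))) = Add(-63, Mul(9, Add(9, Mul(13, K, q)))) = Add(-63, Add(81, Mul(117, K, q))) = Add(18, Mul(117, K, q)))
Pow(Add(Mul(-7, -15), Function('w')(Add(-1, Mul(-1, 4)), -6)), 2) = Pow(Add(Mul(-7, -15), Add(18, Mul(117, Add(-1, Mul(-1, 4)), -6))), 2) = Pow(Add(105, Add(18, Mul(117, Add(-1, -4), -6))), 2) = Pow(Add(105, Add(18, Mul(117, -5, -6))), 2) = Pow(Add(105, Add(18, 3510)), 2) = Pow(Add(105, 3528), 2) = Pow(3633, 2) = 13198689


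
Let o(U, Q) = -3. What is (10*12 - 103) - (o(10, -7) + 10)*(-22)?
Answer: 171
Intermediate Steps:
(10*12 - 103) - (o(10, -7) + 10)*(-22) = (10*12 - 103) - (-3 + 10)*(-22) = (120 - 103) - 7*(-22) = 17 - 1*(-154) = 17 + 154 = 171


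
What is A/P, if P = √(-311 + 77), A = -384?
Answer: 64*I*√26/13 ≈ 25.103*I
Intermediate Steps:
P = 3*I*√26 (P = √(-234) = 3*I*√26 ≈ 15.297*I)
A/P = -384*(-I*√26/78) = -(-64)*I*√26/13 = 64*I*√26/13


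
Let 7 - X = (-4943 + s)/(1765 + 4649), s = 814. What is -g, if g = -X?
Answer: 49027/6414 ≈ 7.6437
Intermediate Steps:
X = 49027/6414 (X = 7 - (-4943 + 814)/(1765 + 4649) = 7 - (-4129)/6414 = 7 - 1*(-4129/6414) = 7 + 4129/6414 = 49027/6414 ≈ 7.6437)
g = -49027/6414 (g = -1*49027/6414 = -49027/6414 ≈ -7.6437)
-g = -1*(-49027/6414) = 49027/6414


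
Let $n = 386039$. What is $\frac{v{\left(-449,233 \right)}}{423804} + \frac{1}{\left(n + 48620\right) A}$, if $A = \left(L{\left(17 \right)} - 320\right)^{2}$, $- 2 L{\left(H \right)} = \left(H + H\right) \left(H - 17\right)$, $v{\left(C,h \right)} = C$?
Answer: $- \frac{4996144303649}{4715781704601600} \approx -0.0010595$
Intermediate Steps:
$L{\left(H \right)} = - H \left(-17 + H\right)$ ($L{\left(H \right)} = - \frac{\left(H + H\right) \left(H - 17\right)}{2} = - \frac{2 H \left(-17 + H\right)}{2} = - H \left(-17 + H\right)$)
$A = 102400$ ($A = \left(17 \left(17 - 17\right) - 320\right)^{2} = \left(17 \cdot 0 - 320\right)^{2} = \left(0 - 320\right)^{2} = \left(-320\right)^{2} = 102400$)
$\frac{v{\left(-449,233 \right)}}{423804} + \frac{1}{\left(n + 48620\right) A} = - \frac{449}{423804} + \frac{1}{\left(386039 + 48620\right) 102400} = \left(-449\right) \frac{1}{423804} + \frac{1}{434659} \cdot \frac{1}{102400} = - \frac{449}{423804} + \frac{1}{434659} \cdot \frac{1}{102400} = - \frac{449}{423804} + \frac{1}{44509081600} = - \frac{4996144303649}{4715781704601600}$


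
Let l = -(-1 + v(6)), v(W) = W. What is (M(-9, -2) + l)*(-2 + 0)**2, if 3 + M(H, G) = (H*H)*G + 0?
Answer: -680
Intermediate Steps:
M(H, G) = -3 + G*H**2 (M(H, G) = -3 + ((H*H)*G + 0) = -3 + (H**2*G + 0) = -3 + (G*H**2 + 0) = -3 + G*H**2)
l = -5 (l = -(-1 + 6) = -1*5 = -5)
(M(-9, -2) + l)*(-2 + 0)**2 = ((-3 - 2*(-9)**2) - 5)*(-2 + 0)**2 = ((-3 - 2*81) - 5)*(-2)**2 = ((-3 - 162) - 5)*4 = (-165 - 5)*4 = -170*4 = -680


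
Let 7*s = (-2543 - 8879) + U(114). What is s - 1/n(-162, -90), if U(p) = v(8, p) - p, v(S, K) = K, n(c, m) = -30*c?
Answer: -55510927/34020 ≈ -1631.7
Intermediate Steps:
U(p) = 0 (U(p) = p - p = 0)
s = -11422/7 (s = ((-2543 - 8879) + 0)/7 = (-11422 + 0)/7 = (1/7)*(-11422) = -11422/7 ≈ -1631.7)
s - 1/n(-162, -90) = -11422/7 - 1/((-30*(-162))) = -11422/7 - 1/4860 = -55510927/34020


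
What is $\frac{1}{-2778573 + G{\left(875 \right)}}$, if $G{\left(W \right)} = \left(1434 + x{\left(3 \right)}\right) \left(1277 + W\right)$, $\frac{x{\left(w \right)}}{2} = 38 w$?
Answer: $\frac{1}{798051} \approx 1.2531 \cdot 10^{-6}$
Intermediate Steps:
$x{\left(w \right)} = 76 w$ ($x{\left(w \right)} = 2 \cdot 38 w = 76 w$)
$G{\left(W \right)} = 2122374 + 1662 W$ ($G{\left(W \right)} = \left(1434 + 76 \cdot 3\right) \left(1277 + W\right) = \left(1434 + 228\right) \left(1277 + W\right) = 1662 \left(1277 + W\right) = 2122374 + 1662 W$)
$\frac{1}{-2778573 + G{\left(875 \right)}} = \frac{1}{-2778573 + \left(2122374 + 1662 \cdot 875\right)} = \frac{1}{-2778573 + \left(2122374 + 1454250\right)} = \frac{1}{-2778573 + 3576624} = \frac{1}{798051}$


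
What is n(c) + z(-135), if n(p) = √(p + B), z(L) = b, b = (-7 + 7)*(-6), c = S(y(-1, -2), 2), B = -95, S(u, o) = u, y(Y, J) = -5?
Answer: 10*I ≈ 10.0*I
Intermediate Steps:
c = -5
b = 0 (b = 0*(-6) = 0)
z(L) = 0
n(p) = √(-95 + p) (n(p) = √(p - 95) = √(-95 + p))
n(c) + z(-135) = √(-95 - 5) + 0 = √(-100) + 0 = 10*I + 0 = 10*I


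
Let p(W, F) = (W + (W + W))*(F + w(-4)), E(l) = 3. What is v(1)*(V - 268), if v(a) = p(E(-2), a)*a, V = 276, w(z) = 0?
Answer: 72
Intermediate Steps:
p(W, F) = 3*F*W (p(W, F) = (W + (W + W))*(F + 0) = (W + 2*W)*F = (3*W)*F = 3*F*W)
v(a) = 9*a² (v(a) = (3*a*3)*a = (9*a)*a = 9*a²)
v(1)*(V - 268) = (9*1²)*(276 - 268) = (9*1)*8 = 9*8 = 72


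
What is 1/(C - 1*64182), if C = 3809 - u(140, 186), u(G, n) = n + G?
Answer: -1/60699 ≈ -1.6475e-5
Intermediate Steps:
u(G, n) = G + n
C = 3483 (C = 3809 - (140 + 186) = 3809 - 1*326 = 3809 - 326 = 3483)
1/(C - 1*64182) = 1/(3483 - 1*64182) = 1/(3483 - 64182) = 1/(-60699) = -1/60699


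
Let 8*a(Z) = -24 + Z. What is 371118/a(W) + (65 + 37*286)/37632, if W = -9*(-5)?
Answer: 253350395/1792 ≈ 1.4138e+5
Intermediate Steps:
W = 45
a(Z) = -3 + Z/8 (a(Z) = (-24 + Z)/8 = -3 + Z/8)
371118/a(W) + (65 + 37*286)/37632 = 371118/(-3 + (⅛)*45) + (65 + 37*286)/37632 = 371118/(-3 + 45/8) + (65 + 10582)*(1/37632) = 371118/(21/8) + 10647*(1/37632) = 371118*(8/21) + 507/1792 = 989648/7 + 507/1792 = 253350395/1792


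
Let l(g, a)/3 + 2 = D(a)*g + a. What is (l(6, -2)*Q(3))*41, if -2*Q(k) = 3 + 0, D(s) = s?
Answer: 2952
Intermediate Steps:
Q(k) = -3/2 (Q(k) = -(3 + 0)/2 = -½*3 = -3/2)
l(g, a) = -6 + 3*a + 3*a*g (l(g, a) = -6 + 3*(a*g + a) = -6 + 3*(a + a*g) = -6 + (3*a + 3*a*g) = -6 + 3*a + 3*a*g)
(l(6, -2)*Q(3))*41 = ((-6 + 3*(-2) + 3*(-2)*6)*(-3/2))*41 = ((-6 - 6 - 36)*(-3/2))*41 = -48*(-3/2)*41 = 72*41 = 2952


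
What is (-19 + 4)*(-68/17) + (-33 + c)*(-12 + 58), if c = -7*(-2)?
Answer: -814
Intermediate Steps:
c = 14
(-19 + 4)*(-68/17) + (-33 + c)*(-12 + 58) = (-19 + 4)*(-68/17) + (-33 + 14)*(-12 + 58) = -(-1020)/17 - 19*46 = -15*(-4) - 874 = 60 - 874 = -814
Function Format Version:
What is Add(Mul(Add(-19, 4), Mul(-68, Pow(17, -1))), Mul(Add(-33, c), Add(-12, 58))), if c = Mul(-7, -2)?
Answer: -814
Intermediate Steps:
c = 14
Add(Mul(Add(-19, 4), Mul(-68, Pow(17, -1))), Mul(Add(-33, c), Add(-12, 58))) = Add(Mul(Add(-19, 4), Mul(-68, Pow(17, -1))), Mul(Add(-33, 14), Add(-12, 58))) = Add(Mul(-15, Mul(-68, Rational(1, 17))), Mul(-19, 46)) = Add(Mul(-15, -4), -874) = Add(60, -874) = -814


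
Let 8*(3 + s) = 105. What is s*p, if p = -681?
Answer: -55161/8 ≈ -6895.1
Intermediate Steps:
s = 81/8 (s = -3 + (⅛)*105 = -3 + 105/8 = 81/8 ≈ 10.125)
s*p = (81/8)*(-681) = -55161/8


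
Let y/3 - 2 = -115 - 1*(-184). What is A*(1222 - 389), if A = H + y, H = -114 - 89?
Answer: 8330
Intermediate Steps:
y = 213 (y = 6 + 3*(-115 - 1*(-184)) = 6 + 3*(-115 + 184) = 6 + 3*69 = 6 + 207 = 213)
H = -203
A = 10 (A = -203 + 213 = 10)
A*(1222 - 389) = 10*(1222 - 389) = 10*833 = 8330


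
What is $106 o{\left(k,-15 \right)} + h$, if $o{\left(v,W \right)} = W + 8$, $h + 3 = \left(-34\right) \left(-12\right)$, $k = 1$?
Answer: $-337$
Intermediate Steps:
$h = 405$ ($h = -3 - -408 = -3 + 408 = 405$)
$o{\left(v,W \right)} = 8 + W$
$106 o{\left(k,-15 \right)} + h = 106 \left(8 - 15\right) + 405 = 106 \left(-7\right) + 405 = -742 + 405 = -337$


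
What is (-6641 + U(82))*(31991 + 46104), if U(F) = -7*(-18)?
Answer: -508788925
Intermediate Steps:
U(F) = 126
(-6641 + U(82))*(31991 + 46104) = (-6641 + 126)*(31991 + 46104) = -6515*78095 = -508788925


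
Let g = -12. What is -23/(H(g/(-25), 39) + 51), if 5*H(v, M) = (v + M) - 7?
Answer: -2875/7187 ≈ -0.40003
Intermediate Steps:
H(v, M) = -7/5 + M/5 + v/5 (H(v, M) = ((v + M) - 7)/5 = ((M + v) - 7)/5 = (-7 + M + v)/5 = -7/5 + M/5 + v/5)
-23/(H(g/(-25), 39) + 51) = -23/((-7/5 + (⅕)*39 + (-12/(-25))/5) + 51) = -23/((-7/5 + 39/5 + (-12*(-1/25))/5) + 51) = -23/((-7/5 + 39/5 + (⅕)*(12/25)) + 51) = -23/((-7/5 + 39/5 + 12/125) + 51) = -23/(812/125 + 51) = -23/7187/125 = -23*125/7187 = -2875/7187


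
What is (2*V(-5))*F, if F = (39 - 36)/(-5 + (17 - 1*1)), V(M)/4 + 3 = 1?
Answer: -48/11 ≈ -4.3636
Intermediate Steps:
V(M) = -8 (V(M) = -12 + 4*1 = -12 + 4 = -8)
F = 3/11 (F = 3/(-5 + (17 - 1)) = 3/(-5 + 16) = 3/11 ≈ 0.27273)
(2*V(-5))*F = (2*(-8))*(3/11) = -16*3/11 = -48/11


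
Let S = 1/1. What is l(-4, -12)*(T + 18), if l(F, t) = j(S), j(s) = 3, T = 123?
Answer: 423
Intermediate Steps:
S = 1
l(F, t) = 3
l(-4, -12)*(T + 18) = 3*(123 + 18) = 3*141 = 423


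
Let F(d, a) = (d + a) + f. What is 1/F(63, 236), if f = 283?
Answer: 1/582 ≈ 0.0017182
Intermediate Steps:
F(d, a) = 283 + a + d (F(d, a) = (d + a) + 283 = (a + d) + 283 = 283 + a + d)
1/F(63, 236) = 1/(283 + 236 + 63) = 1/582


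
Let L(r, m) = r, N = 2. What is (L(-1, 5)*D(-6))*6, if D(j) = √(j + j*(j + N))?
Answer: -18*√2 ≈ -25.456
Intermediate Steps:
D(j) = √(j + j*(2 + j)) (D(j) = √(j + j*(j + 2)) = √(j + j*(2 + j)))
(L(-1, 5)*D(-6))*6 = -√(-6*(3 - 6))*6 = -√(-6*(-3))*6 = -√18*6 = -3*√2*6 = -18*√2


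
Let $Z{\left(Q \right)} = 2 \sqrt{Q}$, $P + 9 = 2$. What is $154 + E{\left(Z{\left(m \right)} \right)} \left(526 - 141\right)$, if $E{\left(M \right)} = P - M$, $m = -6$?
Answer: $-2541 - 770 i \sqrt{6} \approx -2541.0 - 1886.1 i$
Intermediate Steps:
$P = -7$ ($P = -9 + 2 = -7$)
$E{\left(M \right)} = -7 - M$
$154 + E{\left(Z{\left(m \right)} \right)} \left(526 - 141\right) = 154 + \left(-7 - 2 \sqrt{-6}\right) \left(526 - 141\right) = 154 + \left(-7 - 2 i \sqrt{6}\right) \left(526 - 141\right) = 154 + \left(-7 - 2 i \sqrt{6}\right) 385 = 154 - \left(2695 + 770 i \sqrt{6}\right) = -2541 - 770 i \sqrt{6}$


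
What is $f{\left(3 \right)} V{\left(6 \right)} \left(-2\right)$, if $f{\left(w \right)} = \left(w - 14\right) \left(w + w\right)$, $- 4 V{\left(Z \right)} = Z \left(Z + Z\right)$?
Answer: $-2376$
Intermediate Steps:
$V{\left(Z \right)} = - \frac{Z^{2}}{2}$ ($V{\left(Z \right)} = - \frac{Z \left(Z + Z\right)}{4} = - \frac{Z 2 Z}{4} = - \frac{2 Z^{2}}{4} = - \frac{Z^{2}}{2}$)
$f{\left(w \right)} = 2 w \left(-14 + w\right)$ ($f{\left(w \right)} = \left(-14 + w\right) 2 w = 2 w \left(-14 + w\right)$)
$f{\left(3 \right)} V{\left(6 \right)} \left(-2\right) = 2 \cdot 3 \left(-14 + 3\right) - \frac{6^{2}}{2} \left(-2\right) = 2 \cdot 3 \left(-11\right) \left(- \frac{1}{2}\right) 36 \left(-2\right) = - 66 \left(\left(-18\right) \left(-2\right)\right) = \left(-66\right) 36 = -2376$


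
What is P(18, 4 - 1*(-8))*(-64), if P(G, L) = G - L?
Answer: -384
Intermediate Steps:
P(18, 4 - 1*(-8))*(-64) = (18 - (4 - 1*(-8)))*(-64) = (18 - (4 + 8))*(-64) = (18 - 1*12)*(-64) = (18 - 12)*(-64) = 6*(-64) = -384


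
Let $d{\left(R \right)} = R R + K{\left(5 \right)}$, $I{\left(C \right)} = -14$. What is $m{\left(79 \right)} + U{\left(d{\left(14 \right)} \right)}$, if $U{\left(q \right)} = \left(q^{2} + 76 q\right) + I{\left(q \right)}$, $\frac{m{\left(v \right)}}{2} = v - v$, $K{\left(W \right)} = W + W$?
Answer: $58078$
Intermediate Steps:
$K{\left(W \right)} = 2 W$
$d{\left(R \right)} = 10 + R^{2}$ ($d{\left(R \right)} = R R + 2 \cdot 5 = R^{2} + 10 = 10 + R^{2}$)
$m{\left(v \right)} = 0$ ($m{\left(v \right)} = 2 \left(v - v\right) = 2 \cdot 0 = 0$)
$U{\left(q \right)} = -14 + q^{2} + 76 q$ ($U{\left(q \right)} = \left(q^{2} + 76 q\right) - 14 = -14 + q^{2} + 76 q$)
$m{\left(79 \right)} + U{\left(d{\left(14 \right)} \right)} = 0 + \left(-14 + \left(10 + 14^{2}\right)^{2} + 76 \left(10 + 14^{2}\right)\right) = 0 + \left(-14 + \left(10 + 196\right)^{2} + 76 \left(10 + 196\right)\right) = 0 + \left(-14 + 206^{2} + 76 \cdot 206\right) = 0 + \left(-14 + 42436 + 15656\right) = 0 + 58078 = 58078$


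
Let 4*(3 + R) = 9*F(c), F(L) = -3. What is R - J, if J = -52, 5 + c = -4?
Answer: 169/4 ≈ 42.250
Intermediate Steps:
c = -9 (c = -5 - 4 = -9)
R = -39/4 (R = -3 + (9*(-3))/4 = -3 + (¼)*(-27) = -3 - 27/4 = -39/4 ≈ -9.7500)
R - J = -39/4 - 1*(-52) = -39/4 + 52 = 169/4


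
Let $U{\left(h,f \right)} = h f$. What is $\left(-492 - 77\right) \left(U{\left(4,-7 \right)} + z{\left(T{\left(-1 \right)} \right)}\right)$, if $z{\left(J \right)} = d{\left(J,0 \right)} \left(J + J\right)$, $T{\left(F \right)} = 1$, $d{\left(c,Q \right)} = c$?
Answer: $14794$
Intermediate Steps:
$U{\left(h,f \right)} = f h$
$z{\left(J \right)} = 2 J^{2}$ ($z{\left(J \right)} = J \left(J + J\right) = J 2 J = 2 J^{2}$)
$\left(-492 - 77\right) \left(U{\left(4,-7 \right)} + z{\left(T{\left(-1 \right)} \right)}\right) = \left(-492 - 77\right) \left(\left(-7\right) 4 + 2 \cdot 1^{2}\right) = - 569 \left(-28 + 2 \cdot 1\right) = - 569 \left(-28 + 2\right) = \left(-569\right) \left(-26\right) = 14794$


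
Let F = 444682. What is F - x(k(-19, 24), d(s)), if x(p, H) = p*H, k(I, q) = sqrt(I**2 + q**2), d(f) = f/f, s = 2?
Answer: 444682 - sqrt(937) ≈ 4.4465e+5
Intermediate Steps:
d(f) = 1
x(p, H) = H*p
F - x(k(-19, 24), d(s)) = 444682 - sqrt((-19)**2 + 24**2) = 444682 - sqrt(361 + 576) = 444682 - sqrt(937)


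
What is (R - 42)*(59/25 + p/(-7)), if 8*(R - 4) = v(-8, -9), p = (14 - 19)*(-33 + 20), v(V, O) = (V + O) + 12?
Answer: 93627/350 ≈ 267.51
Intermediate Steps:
v(V, O) = 12 + O + V (v(V, O) = (O + V) + 12 = 12 + O + V)
p = 65 (p = -5*(-13) = 65)
R = 27/8 (R = 4 + (12 - 9 - 8)/8 = 4 + (1/8)*(-5) = 4 - 5/8 = 27/8 ≈ 3.3750)
(R - 42)*(59/25 + p/(-7)) = (27/8 - 42)*(59/25 + 65/(-7)) = -309*(59*(1/25) + 65*(-1/7))/8 = -309*(59/25 - 65/7)/8 = -309/8*(-1212/175) = 93627/350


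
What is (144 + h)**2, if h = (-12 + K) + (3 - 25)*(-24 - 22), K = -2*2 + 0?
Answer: 1299600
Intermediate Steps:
K = -4 (K = -4 + 0 = -4)
h = 996 (h = (-12 - 4) + (3 - 25)*(-24 - 22) = -16 - 22*(-46) = -16 + 1012 = 996)
(144 + h)**2 = (144 + 996)**2 = 1140**2 = 1299600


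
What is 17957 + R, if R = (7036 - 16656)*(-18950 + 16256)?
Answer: 25934237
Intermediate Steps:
R = 25916280 (R = -9620*(-2694) = 25916280)
17957 + R = 17957 + 25916280 = 25934237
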